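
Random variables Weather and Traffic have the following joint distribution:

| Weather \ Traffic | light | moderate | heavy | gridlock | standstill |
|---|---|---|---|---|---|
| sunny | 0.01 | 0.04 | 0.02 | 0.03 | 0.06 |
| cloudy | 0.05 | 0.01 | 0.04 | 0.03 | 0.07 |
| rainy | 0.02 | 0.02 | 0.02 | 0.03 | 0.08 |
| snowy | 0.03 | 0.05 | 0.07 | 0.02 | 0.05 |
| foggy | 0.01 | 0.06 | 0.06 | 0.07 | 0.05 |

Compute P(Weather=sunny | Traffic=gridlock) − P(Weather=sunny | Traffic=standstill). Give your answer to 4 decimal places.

-0.0269

P(Traffic=gridlock) = 0.03 + 0.03 + 0.03 + 0.02 + 0.07 = 0.18; P(Weather=sunny | Traffic=gridlock) = 0.03/0.18 = 0.16667.
P(Traffic=standstill) = 0.06 + 0.07 + 0.08 + 0.05 + 0.05 = 0.31; P(Weather=sunny | Traffic=standstill) = 0.06/0.31 = 0.19355.
Difference = -0.0269.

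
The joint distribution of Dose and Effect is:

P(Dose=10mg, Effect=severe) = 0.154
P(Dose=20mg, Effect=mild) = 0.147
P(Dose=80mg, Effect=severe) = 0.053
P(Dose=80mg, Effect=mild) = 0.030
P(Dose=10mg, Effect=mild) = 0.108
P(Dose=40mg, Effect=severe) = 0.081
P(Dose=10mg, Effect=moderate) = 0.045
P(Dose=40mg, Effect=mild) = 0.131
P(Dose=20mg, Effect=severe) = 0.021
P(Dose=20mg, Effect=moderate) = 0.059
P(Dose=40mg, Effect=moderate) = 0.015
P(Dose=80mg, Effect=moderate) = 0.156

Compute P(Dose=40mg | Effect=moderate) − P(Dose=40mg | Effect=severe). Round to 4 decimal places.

P(Effect=moderate) = 0.045 + 0.059 + 0.015 + 0.156 = 0.275; P(Dose=40mg | Effect=moderate) = 0.015/0.275 = 0.05455.
P(Effect=severe) = 0.154 + 0.021 + 0.081 + 0.053 = 0.309; P(Dose=40mg | Effect=severe) = 0.081/0.309 = 0.26214.
Difference = -0.2076.

-0.2076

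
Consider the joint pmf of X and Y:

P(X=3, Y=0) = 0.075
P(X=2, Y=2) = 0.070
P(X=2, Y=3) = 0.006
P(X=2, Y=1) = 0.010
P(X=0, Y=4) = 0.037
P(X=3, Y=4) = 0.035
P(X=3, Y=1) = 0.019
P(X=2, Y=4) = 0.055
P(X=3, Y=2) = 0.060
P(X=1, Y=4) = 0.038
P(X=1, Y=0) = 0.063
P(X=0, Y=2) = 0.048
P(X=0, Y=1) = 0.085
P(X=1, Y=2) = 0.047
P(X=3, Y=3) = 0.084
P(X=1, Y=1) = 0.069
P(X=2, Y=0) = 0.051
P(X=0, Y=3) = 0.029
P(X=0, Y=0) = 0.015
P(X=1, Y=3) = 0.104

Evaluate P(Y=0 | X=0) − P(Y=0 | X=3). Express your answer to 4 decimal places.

-0.2046

P(X=0) = 0.015 + 0.085 + 0.048 + 0.029 + 0.037 = 0.214; P(Y=0 | X=0) = 0.015/0.214 = 0.07009.
P(X=3) = 0.075 + 0.019 + 0.060 + 0.084 + 0.035 = 0.273; P(Y=0 | X=3) = 0.075/0.273 = 0.27473.
Difference = -0.2046.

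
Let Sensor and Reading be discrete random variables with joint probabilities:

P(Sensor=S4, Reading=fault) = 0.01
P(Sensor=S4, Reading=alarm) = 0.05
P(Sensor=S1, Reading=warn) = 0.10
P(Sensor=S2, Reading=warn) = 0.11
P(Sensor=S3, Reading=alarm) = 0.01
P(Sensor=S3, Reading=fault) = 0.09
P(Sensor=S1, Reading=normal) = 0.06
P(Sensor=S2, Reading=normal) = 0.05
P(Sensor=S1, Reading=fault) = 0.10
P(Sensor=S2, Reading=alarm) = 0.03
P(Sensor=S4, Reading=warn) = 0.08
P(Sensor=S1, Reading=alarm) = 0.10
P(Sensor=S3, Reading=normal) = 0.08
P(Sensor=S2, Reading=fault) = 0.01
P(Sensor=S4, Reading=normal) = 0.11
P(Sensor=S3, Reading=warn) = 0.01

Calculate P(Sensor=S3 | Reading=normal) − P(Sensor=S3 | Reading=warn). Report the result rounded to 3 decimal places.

P(Reading=normal) = 0.06 + 0.05 + 0.08 + 0.11 = 0.30; P(Sensor=S3 | Reading=normal) = 0.08/0.30 = 0.2667.
P(Reading=warn) = 0.10 + 0.11 + 0.01 + 0.08 = 0.30; P(Sensor=S3 | Reading=warn) = 0.01/0.30 = 0.0333.
Difference = 0.233.

0.233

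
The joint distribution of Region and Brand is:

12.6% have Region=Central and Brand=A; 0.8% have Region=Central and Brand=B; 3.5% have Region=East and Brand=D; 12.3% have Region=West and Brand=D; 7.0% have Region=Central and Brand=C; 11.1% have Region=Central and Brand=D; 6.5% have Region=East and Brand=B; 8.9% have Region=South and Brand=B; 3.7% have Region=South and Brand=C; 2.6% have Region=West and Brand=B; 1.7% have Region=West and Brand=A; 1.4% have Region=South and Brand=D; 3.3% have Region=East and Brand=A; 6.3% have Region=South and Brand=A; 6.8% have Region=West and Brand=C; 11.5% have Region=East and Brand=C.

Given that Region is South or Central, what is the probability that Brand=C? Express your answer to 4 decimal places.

0.2066

P(Region=South) = 0.063 + 0.089 + 0.037 + 0.014 = 0.203.
P(Region=Central) = 0.126 + 0.008 + 0.070 + 0.111 = 0.315.
P(Region ∈ {South, Central}) = 0.203 + 0.315 = 0.518; P(Brand=C, Region ∈ {South, Central}) = 0.037 + 0.070 = 0.107.
P(Brand=C | Region ∈ {South, Central}) = 0.107/0.518 = 0.2066.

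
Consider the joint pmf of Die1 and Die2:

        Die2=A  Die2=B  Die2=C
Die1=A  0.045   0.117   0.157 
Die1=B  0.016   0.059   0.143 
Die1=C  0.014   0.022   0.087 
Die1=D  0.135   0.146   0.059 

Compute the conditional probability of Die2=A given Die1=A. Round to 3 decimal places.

0.141

P(Die1=A) = 0.045 + 0.117 + 0.157 = 0.319.
P(Die2=A | Die1=A) = 0.045/0.319 = 0.141.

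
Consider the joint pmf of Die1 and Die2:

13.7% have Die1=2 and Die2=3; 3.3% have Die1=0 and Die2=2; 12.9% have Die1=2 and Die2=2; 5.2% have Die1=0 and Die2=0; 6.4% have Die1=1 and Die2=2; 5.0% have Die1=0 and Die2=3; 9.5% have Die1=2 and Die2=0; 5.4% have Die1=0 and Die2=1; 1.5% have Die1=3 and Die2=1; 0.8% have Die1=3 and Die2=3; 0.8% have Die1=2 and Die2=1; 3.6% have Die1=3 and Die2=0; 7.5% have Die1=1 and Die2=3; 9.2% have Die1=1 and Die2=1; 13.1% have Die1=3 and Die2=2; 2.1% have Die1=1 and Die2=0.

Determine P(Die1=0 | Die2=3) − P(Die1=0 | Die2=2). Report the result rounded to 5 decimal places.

0.09275

P(Die2=3) = 0.050 + 0.075 + 0.137 + 0.008 = 0.270; P(Die1=0 | Die2=3) = 0.050/0.270 = 0.185185.
P(Die2=2) = 0.033 + 0.064 + 0.129 + 0.131 = 0.357; P(Die1=0 | Die2=2) = 0.033/0.357 = 0.092437.
Difference = 0.09275.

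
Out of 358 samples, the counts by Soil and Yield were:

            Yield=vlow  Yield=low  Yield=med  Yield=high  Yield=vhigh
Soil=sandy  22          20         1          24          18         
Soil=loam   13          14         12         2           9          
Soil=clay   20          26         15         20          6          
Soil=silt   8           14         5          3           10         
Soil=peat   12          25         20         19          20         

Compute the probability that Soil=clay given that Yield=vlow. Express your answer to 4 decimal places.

0.2667

Total with Yield=vlow: 22 + 13 + 20 + 8 + 12 = 75.
P(Soil=clay | Yield=vlow) = 20/75 = 0.2667.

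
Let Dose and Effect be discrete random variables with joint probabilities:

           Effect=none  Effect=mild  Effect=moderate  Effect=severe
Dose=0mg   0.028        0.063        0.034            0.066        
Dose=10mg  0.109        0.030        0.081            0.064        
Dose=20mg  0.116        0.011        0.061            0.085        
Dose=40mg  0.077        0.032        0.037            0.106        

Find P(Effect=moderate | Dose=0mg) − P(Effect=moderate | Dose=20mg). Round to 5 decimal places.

P(Dose=0mg) = 0.028 + 0.063 + 0.034 + 0.066 = 0.191; P(Effect=moderate | Dose=0mg) = 0.034/0.191 = 0.178010.
P(Dose=20mg) = 0.116 + 0.011 + 0.061 + 0.085 = 0.273; P(Effect=moderate | Dose=20mg) = 0.061/0.273 = 0.223443.
Difference = -0.04543.

-0.04543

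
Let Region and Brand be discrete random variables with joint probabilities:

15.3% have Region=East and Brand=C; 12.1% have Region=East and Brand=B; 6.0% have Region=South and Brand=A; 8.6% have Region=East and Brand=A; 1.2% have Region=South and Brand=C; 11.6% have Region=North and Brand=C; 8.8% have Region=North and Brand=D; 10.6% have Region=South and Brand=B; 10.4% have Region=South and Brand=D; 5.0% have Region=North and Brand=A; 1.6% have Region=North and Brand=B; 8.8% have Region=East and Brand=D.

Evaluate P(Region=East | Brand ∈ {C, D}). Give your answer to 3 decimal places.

0.430

P(Brand=C) = 0.116 + 0.012 + 0.153 = 0.281.
P(Brand=D) = 0.088 + 0.104 + 0.088 = 0.280.
P(Brand ∈ {C, D}) = 0.281 + 0.280 = 0.561; P(Region=East, Brand ∈ {C, D}) = 0.153 + 0.088 = 0.241.
P(Region=East | Brand ∈ {C, D}) = 0.241/0.561 = 0.430.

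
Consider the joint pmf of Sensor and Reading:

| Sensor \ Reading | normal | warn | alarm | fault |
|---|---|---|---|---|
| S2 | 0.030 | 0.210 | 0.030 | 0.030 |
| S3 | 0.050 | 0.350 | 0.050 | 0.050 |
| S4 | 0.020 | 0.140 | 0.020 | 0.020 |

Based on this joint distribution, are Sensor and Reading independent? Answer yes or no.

yes

Every cell satisfies P(Sensor,Reading) = P(Sensor)·P(Reading). For instance P(Sensor=S2) = 0.300, P(Reading=alarm) = 0.100, and 0.300×0.100 = 0.030 matches the joint entry. So Sensor and Reading are independent.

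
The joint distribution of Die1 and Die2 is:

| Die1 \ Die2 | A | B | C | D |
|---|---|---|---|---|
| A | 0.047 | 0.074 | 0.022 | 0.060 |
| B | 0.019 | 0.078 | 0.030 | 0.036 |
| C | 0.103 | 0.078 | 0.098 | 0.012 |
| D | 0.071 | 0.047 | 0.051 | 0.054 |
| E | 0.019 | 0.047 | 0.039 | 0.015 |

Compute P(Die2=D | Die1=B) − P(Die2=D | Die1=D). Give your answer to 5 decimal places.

-0.02129

P(Die1=B) = 0.019 + 0.078 + 0.030 + 0.036 = 0.163; P(Die2=D | Die1=B) = 0.036/0.163 = 0.220859.
P(Die1=D) = 0.071 + 0.047 + 0.051 + 0.054 = 0.223; P(Die2=D | Die1=D) = 0.054/0.223 = 0.242152.
Difference = -0.02129.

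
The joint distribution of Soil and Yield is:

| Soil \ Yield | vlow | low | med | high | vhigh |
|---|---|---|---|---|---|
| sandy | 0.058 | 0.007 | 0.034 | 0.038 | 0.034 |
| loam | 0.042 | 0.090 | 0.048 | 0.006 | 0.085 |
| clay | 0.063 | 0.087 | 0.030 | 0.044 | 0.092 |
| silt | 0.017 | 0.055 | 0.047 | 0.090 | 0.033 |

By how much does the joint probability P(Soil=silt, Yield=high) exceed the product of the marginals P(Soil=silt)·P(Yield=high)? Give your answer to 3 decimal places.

0.047

P(Soil=silt) = 0.017 + 0.055 + 0.047 + 0.090 + 0.033 = 0.242.
P(Yield=high) = 0.038 + 0.006 + 0.044 + 0.090 = 0.178.
P(Soil=silt, Yield=high) − P(Soil=silt)P(Yield=high) = 0.090 − 0.242×0.178 = 0.047.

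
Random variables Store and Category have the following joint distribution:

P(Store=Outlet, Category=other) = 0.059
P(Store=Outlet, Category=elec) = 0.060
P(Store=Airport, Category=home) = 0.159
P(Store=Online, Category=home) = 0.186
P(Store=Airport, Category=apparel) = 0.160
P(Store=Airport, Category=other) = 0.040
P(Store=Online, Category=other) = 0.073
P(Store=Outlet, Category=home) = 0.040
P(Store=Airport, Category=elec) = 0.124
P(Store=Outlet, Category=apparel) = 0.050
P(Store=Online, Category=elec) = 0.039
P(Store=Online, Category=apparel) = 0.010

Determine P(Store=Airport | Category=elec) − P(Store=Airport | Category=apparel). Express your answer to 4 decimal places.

P(Category=elec) = 0.124 + 0.060 + 0.039 = 0.223; P(Store=Airport | Category=elec) = 0.124/0.223 = 0.55605.
P(Category=apparel) = 0.160 + 0.050 + 0.010 = 0.220; P(Store=Airport | Category=apparel) = 0.160/0.220 = 0.72727.
Difference = -0.1712.

-0.1712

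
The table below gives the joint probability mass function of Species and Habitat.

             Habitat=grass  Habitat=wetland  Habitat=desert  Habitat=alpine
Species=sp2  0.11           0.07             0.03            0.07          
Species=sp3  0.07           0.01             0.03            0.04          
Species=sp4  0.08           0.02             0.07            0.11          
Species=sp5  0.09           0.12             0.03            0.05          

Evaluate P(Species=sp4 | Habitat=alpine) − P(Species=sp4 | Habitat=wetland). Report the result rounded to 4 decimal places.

P(Habitat=alpine) = 0.07 + 0.04 + 0.11 + 0.05 = 0.27; P(Species=sp4 | Habitat=alpine) = 0.11/0.27 = 0.40741.
P(Habitat=wetland) = 0.07 + 0.01 + 0.02 + 0.12 = 0.22; P(Species=sp4 | Habitat=wetland) = 0.02/0.22 = 0.09091.
Difference = 0.3165.

0.3165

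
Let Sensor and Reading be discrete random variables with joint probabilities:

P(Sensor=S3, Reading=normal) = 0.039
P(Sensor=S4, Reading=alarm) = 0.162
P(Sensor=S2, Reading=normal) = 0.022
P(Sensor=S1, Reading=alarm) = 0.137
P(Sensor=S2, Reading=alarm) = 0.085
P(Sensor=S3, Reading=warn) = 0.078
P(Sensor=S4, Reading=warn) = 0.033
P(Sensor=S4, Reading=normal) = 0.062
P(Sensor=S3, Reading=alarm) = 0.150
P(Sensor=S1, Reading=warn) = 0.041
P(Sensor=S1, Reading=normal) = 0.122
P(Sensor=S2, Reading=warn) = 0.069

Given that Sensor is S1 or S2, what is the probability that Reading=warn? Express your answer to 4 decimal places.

0.2311

P(Sensor=S1) = 0.122 + 0.041 + 0.137 = 0.300.
P(Sensor=S2) = 0.022 + 0.069 + 0.085 = 0.176.
P(Sensor ∈ {S1, S2}) = 0.300 + 0.176 = 0.476; P(Reading=warn, Sensor ∈ {S1, S2}) = 0.041 + 0.069 = 0.110.
P(Reading=warn | Sensor ∈ {S1, S2}) = 0.110/0.476 = 0.2311.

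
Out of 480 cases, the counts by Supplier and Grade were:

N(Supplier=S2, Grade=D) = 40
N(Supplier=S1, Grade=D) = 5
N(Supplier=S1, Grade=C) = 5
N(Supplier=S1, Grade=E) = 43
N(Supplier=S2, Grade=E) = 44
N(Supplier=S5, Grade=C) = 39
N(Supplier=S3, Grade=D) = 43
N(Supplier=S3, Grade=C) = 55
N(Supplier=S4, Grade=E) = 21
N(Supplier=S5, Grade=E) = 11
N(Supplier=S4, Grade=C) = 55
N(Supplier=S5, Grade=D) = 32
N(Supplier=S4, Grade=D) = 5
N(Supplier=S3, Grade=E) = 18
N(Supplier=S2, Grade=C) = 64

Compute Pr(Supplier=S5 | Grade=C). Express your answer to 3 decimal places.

Total with Grade=C: 5 + 64 + 55 + 55 + 39 = 218.
P(Supplier=S5 | Grade=C) = 39/218 = 0.179.

0.179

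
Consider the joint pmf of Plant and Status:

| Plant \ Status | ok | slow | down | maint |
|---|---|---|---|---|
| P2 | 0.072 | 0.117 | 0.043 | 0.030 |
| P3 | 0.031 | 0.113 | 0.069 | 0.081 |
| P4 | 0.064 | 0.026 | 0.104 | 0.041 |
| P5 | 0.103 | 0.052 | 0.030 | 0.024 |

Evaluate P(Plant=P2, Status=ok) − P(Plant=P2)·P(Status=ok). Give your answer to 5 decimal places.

P(Plant=P2) = 0.072 + 0.117 + 0.043 + 0.030 = 0.262.
P(Status=ok) = 0.072 + 0.031 + 0.064 + 0.103 = 0.270.
P(Plant=P2, Status=ok) − P(Plant=P2)P(Status=ok) = 0.072 − 0.262×0.270 = 0.00126.

0.00126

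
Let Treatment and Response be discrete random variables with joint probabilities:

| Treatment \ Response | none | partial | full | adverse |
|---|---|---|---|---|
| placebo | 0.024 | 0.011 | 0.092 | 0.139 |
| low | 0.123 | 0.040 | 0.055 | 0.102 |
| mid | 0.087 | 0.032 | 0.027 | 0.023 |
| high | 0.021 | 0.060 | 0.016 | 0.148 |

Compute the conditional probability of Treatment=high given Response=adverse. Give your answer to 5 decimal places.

0.35922

P(Response=adverse) = 0.139 + 0.102 + 0.023 + 0.148 = 0.412.
P(Treatment=high | Response=adverse) = 0.148/0.412 = 0.35922.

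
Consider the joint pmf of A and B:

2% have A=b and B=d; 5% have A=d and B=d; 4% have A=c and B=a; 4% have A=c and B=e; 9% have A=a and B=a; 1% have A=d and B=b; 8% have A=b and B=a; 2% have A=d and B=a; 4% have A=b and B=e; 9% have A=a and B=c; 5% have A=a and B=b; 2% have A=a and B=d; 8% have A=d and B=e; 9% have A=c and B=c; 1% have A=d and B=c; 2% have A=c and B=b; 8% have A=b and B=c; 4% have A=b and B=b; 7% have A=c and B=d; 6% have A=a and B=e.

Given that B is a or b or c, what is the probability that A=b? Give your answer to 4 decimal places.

0.3226

P(B=a) = 0.09 + 0.08 + 0.04 + 0.02 = 0.23.
P(B=b) = 0.05 + 0.04 + 0.02 + 0.01 = 0.12.
P(B=c) = 0.09 + 0.08 + 0.09 + 0.01 = 0.27.
P(B ∈ {a, b, c}) = 0.23 + 0.12 + 0.27 = 0.62; P(A=b, B ∈ {a, b, c}) = 0.08 + 0.04 + 0.08 = 0.20.
P(A=b | B ∈ {a, b, c}) = 0.20/0.62 = 0.3226.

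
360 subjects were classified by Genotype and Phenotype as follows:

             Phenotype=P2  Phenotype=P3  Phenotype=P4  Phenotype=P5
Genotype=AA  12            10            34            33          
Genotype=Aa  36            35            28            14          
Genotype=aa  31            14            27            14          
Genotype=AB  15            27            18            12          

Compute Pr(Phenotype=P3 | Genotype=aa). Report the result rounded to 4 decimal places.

0.1628

Total with Genotype=aa: 31 + 14 + 27 + 14 = 86.
P(Phenotype=P3 | Genotype=aa) = 14/86 = 0.1628.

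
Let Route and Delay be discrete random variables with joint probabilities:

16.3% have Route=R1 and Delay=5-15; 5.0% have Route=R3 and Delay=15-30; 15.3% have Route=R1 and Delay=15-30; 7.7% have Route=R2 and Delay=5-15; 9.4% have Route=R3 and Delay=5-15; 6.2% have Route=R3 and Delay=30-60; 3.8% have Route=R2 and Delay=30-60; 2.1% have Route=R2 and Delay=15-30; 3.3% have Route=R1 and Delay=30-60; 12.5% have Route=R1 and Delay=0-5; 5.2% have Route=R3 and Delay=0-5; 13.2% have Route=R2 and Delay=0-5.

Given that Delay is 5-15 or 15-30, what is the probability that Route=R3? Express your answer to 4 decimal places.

P(Delay=5-15) = 0.163 + 0.077 + 0.094 = 0.334.
P(Delay=15-30) = 0.153 + 0.021 + 0.050 = 0.224.
P(Delay ∈ {5-15, 15-30}) = 0.334 + 0.224 = 0.558; P(Route=R3, Delay ∈ {5-15, 15-30}) = 0.094 + 0.050 = 0.144.
P(Route=R3 | Delay ∈ {5-15, 15-30}) = 0.144/0.558 = 0.2581.

0.2581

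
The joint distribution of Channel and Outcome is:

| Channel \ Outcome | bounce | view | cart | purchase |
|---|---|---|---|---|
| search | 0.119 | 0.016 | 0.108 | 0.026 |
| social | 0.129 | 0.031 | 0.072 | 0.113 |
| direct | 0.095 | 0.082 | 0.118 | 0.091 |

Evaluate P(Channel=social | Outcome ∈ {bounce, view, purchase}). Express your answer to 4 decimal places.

P(Outcome=bounce) = 0.119 + 0.129 + 0.095 = 0.343.
P(Outcome=view) = 0.016 + 0.031 + 0.082 = 0.129.
P(Outcome=purchase) = 0.026 + 0.113 + 0.091 = 0.230.
P(Outcome ∈ {bounce, view, purchase}) = 0.343 + 0.129 + 0.230 = 0.702; P(Channel=social, Outcome ∈ {bounce, view, purchase}) = 0.129 + 0.031 + 0.113 = 0.273.
P(Channel=social | Outcome ∈ {bounce, view, purchase}) = 0.273/0.702 = 0.3889.

0.3889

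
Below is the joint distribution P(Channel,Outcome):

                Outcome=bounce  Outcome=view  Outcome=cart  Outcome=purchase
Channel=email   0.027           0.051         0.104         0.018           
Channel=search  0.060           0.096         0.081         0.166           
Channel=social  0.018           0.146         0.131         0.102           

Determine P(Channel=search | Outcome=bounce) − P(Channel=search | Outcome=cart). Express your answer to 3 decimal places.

P(Outcome=bounce) = 0.027 + 0.060 + 0.018 = 0.105; P(Channel=search | Outcome=bounce) = 0.060/0.105 = 0.5714.
P(Outcome=cart) = 0.104 + 0.081 + 0.131 = 0.316; P(Channel=search | Outcome=cart) = 0.081/0.316 = 0.2563.
Difference = 0.315.

0.315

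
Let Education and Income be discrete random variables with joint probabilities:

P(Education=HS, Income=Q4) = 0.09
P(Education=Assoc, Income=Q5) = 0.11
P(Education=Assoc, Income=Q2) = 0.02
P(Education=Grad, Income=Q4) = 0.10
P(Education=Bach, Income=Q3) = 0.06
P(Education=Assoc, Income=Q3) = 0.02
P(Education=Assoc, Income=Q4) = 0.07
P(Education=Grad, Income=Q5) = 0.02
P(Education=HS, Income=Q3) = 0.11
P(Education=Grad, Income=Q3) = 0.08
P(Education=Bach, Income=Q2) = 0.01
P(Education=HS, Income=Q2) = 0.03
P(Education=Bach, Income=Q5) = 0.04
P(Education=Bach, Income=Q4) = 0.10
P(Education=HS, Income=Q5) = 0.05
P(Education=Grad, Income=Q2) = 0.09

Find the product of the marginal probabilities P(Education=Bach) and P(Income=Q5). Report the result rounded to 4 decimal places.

P(Education=Bach) = 0.01 + 0.06 + 0.10 + 0.04 = 0.21.
P(Income=Q5) = 0.05 + 0.11 + 0.04 + 0.02 = 0.22.
Product: 0.21 × 0.22 = 0.0462.

0.0462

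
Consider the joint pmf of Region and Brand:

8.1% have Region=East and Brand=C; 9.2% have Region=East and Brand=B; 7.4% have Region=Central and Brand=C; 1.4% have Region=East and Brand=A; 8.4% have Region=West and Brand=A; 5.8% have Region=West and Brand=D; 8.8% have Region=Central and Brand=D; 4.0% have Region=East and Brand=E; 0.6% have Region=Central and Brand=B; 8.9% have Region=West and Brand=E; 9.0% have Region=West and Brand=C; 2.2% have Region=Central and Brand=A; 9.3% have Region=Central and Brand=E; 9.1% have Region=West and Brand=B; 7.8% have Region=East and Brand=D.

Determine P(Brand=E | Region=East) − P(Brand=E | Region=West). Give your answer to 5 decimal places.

P(Region=East) = 0.014 + 0.092 + 0.081 + 0.078 + 0.040 = 0.305; P(Brand=E | Region=East) = 0.040/0.305 = 0.131148.
P(Region=West) = 0.084 + 0.091 + 0.090 + 0.058 + 0.089 = 0.412; P(Brand=E | Region=West) = 0.089/0.412 = 0.216019.
Difference = -0.08487.

-0.08487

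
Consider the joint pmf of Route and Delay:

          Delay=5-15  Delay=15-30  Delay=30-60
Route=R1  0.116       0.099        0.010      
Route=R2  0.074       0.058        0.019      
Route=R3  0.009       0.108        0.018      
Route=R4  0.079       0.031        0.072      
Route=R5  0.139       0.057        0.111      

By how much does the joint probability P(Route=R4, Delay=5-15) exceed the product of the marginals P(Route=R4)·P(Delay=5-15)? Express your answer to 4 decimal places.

P(Route=R4) = 0.079 + 0.031 + 0.072 = 0.182.
P(Delay=5-15) = 0.116 + 0.074 + 0.009 + 0.079 + 0.139 = 0.417.
P(Route=R4, Delay=5-15) − P(Route=R4)P(Delay=5-15) = 0.079 − 0.182×0.417 = 0.0031.

0.0031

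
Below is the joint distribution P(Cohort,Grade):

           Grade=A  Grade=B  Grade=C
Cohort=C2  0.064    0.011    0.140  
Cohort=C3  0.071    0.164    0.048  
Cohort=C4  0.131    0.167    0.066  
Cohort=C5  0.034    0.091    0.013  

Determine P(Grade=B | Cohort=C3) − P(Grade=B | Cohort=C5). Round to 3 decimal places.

-0.080

P(Cohort=C3) = 0.071 + 0.164 + 0.048 = 0.283; P(Grade=B | Cohort=C3) = 0.164/0.283 = 0.5795.
P(Cohort=C5) = 0.034 + 0.091 + 0.013 = 0.138; P(Grade=B | Cohort=C5) = 0.091/0.138 = 0.6594.
Difference = -0.080.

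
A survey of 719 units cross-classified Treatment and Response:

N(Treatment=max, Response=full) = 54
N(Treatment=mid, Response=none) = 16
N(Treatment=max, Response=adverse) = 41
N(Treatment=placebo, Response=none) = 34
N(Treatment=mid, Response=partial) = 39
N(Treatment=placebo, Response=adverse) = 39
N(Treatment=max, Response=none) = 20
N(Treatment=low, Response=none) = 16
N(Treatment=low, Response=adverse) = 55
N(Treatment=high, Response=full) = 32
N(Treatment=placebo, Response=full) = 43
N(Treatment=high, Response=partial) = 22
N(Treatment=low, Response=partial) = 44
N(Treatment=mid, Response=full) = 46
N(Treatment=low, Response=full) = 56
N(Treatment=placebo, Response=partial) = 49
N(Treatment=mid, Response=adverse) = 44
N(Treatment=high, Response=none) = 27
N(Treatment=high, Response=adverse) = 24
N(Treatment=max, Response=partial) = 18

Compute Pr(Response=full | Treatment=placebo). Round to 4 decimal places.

0.2606

Total with Treatment=placebo: 34 + 49 + 43 + 39 = 165.
P(Response=full | Treatment=placebo) = 43/165 = 0.2606.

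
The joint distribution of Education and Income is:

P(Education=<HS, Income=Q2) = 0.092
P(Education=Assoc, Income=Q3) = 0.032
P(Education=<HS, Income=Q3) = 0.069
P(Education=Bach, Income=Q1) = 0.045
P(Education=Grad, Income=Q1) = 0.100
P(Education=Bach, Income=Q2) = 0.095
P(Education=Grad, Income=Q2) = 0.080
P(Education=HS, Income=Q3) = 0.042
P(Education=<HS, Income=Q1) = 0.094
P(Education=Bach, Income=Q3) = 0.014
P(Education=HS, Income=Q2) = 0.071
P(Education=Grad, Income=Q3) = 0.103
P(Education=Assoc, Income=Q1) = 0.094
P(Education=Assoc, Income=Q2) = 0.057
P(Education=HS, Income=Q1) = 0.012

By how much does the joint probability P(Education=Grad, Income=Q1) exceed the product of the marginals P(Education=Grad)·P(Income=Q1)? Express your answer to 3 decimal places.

P(Education=Grad) = 0.100 + 0.080 + 0.103 = 0.283.
P(Income=Q1) = 0.094 + 0.012 + 0.094 + 0.045 + 0.100 = 0.345.
P(Education=Grad, Income=Q1) − P(Education=Grad)P(Income=Q1) = 0.100 − 0.283×0.345 = 0.002.

0.002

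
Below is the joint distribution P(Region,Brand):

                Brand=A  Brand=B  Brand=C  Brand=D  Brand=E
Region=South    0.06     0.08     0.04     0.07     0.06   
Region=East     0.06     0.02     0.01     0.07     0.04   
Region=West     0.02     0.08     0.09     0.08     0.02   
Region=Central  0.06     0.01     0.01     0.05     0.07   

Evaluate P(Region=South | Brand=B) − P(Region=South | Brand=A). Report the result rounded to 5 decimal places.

P(Brand=B) = 0.08 + 0.02 + 0.08 + 0.01 = 0.19; P(Region=South | Brand=B) = 0.08/0.19 = 0.421053.
P(Brand=A) = 0.06 + 0.06 + 0.02 + 0.06 = 0.20; P(Region=South | Brand=A) = 0.06/0.20 = 0.300000.
Difference = 0.12105.

0.12105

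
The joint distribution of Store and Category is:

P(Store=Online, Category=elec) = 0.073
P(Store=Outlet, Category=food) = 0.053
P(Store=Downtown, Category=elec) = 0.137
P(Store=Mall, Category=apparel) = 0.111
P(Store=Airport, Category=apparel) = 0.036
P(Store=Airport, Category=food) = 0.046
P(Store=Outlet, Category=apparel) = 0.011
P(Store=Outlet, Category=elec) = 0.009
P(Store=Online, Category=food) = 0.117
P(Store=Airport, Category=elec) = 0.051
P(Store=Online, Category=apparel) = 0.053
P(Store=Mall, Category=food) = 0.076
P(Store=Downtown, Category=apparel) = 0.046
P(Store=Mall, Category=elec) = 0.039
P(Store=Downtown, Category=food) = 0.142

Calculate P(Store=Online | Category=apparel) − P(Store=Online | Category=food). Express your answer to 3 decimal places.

P(Category=apparel) = 0.046 + 0.111 + 0.036 + 0.011 + 0.053 = 0.257; P(Store=Online | Category=apparel) = 0.053/0.257 = 0.2062.
P(Category=food) = 0.142 + 0.076 + 0.046 + 0.053 + 0.117 = 0.434; P(Store=Online | Category=food) = 0.117/0.434 = 0.2696.
Difference = -0.063.

-0.063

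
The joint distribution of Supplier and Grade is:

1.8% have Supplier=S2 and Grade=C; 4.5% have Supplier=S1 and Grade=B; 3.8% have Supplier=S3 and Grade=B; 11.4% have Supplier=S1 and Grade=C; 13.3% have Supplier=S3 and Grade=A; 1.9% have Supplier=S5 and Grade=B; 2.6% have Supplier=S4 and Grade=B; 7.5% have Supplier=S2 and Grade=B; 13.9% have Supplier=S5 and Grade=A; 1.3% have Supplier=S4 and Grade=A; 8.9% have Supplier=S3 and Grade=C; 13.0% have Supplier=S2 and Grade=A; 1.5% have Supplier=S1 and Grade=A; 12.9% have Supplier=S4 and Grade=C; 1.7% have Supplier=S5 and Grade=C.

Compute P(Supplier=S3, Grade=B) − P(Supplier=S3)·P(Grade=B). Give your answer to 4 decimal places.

-0.0148

P(Supplier=S3) = 0.133 + 0.038 + 0.089 = 0.260.
P(Grade=B) = 0.045 + 0.075 + 0.038 + 0.026 + 0.019 = 0.203.
P(Supplier=S3, Grade=B) − P(Supplier=S3)P(Grade=B) = 0.038 − 0.260×0.203 = -0.0148.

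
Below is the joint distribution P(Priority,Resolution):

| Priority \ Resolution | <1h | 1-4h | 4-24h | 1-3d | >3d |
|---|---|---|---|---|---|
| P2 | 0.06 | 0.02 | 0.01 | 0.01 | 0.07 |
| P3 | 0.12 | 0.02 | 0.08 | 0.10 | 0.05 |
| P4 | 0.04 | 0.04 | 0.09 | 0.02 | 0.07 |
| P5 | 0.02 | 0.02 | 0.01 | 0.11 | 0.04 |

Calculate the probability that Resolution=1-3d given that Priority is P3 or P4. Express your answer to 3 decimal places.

P(Priority=P3) = 0.12 + 0.02 + 0.08 + 0.10 + 0.05 = 0.37.
P(Priority=P4) = 0.04 + 0.04 + 0.09 + 0.02 + 0.07 = 0.26.
P(Priority ∈ {P3, P4}) = 0.37 + 0.26 = 0.63; P(Resolution=1-3d, Priority ∈ {P3, P4}) = 0.10 + 0.02 = 0.12.
P(Resolution=1-3d | Priority ∈ {P3, P4}) = 0.12/0.63 = 0.190.

0.190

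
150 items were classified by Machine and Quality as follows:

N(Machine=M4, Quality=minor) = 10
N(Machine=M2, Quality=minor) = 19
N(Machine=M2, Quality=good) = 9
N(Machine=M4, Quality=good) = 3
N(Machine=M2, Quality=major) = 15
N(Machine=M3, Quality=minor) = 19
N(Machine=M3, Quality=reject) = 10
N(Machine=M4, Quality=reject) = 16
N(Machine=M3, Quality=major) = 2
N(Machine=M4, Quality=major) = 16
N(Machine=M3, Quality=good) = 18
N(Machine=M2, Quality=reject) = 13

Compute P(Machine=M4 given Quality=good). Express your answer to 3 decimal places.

Total with Quality=good: 9 + 18 + 3 = 30.
P(Machine=M4 | Quality=good) = 3/30 = 0.100.

0.100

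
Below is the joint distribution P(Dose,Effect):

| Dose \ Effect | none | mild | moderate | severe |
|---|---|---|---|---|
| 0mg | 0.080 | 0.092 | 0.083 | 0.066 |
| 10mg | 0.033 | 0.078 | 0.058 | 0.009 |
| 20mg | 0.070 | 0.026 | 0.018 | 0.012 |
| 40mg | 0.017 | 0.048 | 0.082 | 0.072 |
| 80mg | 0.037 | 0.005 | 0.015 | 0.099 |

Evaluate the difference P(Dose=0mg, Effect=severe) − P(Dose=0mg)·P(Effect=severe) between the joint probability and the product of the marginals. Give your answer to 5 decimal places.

P(Dose=0mg) = 0.080 + 0.092 + 0.083 + 0.066 = 0.321.
P(Effect=severe) = 0.066 + 0.009 + 0.012 + 0.072 + 0.099 = 0.258.
P(Dose=0mg, Effect=severe) − P(Dose=0mg)P(Effect=severe) = 0.066 − 0.321×0.258 = -0.01682.

-0.01682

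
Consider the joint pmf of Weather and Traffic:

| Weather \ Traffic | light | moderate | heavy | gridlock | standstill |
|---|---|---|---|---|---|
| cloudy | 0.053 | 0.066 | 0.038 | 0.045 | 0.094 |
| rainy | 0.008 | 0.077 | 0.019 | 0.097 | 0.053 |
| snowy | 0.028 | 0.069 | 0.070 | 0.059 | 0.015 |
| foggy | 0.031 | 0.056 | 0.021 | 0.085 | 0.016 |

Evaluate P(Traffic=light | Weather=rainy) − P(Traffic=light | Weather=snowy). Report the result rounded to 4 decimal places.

-0.0847

P(Weather=rainy) = 0.008 + 0.077 + 0.019 + 0.097 + 0.053 = 0.254; P(Traffic=light | Weather=rainy) = 0.008/0.254 = 0.03150.
P(Weather=snowy) = 0.028 + 0.069 + 0.070 + 0.059 + 0.015 = 0.241; P(Traffic=light | Weather=snowy) = 0.028/0.241 = 0.11618.
Difference = -0.0847.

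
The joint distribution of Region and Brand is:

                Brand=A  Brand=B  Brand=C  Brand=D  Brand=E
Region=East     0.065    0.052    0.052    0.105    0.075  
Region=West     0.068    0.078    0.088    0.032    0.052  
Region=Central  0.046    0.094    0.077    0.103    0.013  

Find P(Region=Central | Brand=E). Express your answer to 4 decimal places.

0.0929

P(Brand=E) = 0.075 + 0.052 + 0.013 = 0.140.
P(Region=Central | Brand=E) = 0.013/0.140 = 0.0929.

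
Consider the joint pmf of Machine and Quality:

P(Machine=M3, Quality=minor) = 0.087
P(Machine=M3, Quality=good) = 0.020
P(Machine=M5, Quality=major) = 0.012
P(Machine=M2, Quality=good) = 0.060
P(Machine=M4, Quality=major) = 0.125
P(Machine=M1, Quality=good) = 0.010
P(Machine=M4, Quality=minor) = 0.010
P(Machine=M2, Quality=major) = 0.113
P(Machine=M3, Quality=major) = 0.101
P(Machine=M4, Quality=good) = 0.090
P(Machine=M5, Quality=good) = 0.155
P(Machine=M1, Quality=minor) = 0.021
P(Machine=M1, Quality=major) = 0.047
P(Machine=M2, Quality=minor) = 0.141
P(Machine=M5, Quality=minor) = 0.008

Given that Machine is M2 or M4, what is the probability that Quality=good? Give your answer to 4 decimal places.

0.2783

P(Machine=M2) = 0.060 + 0.141 + 0.113 = 0.314.
P(Machine=M4) = 0.090 + 0.010 + 0.125 = 0.225.
P(Machine ∈ {M2, M4}) = 0.314 + 0.225 = 0.539; P(Quality=good, Machine ∈ {M2, M4}) = 0.060 + 0.090 = 0.150.
P(Quality=good | Machine ∈ {M2, M4}) = 0.150/0.539 = 0.2783.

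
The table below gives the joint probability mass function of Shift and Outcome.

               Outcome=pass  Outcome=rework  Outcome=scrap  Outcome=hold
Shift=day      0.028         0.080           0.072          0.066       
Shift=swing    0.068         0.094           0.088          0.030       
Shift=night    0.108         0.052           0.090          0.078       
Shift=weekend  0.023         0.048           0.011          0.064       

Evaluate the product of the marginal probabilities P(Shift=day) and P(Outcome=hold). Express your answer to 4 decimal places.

0.0585

P(Shift=day) = 0.028 + 0.080 + 0.072 + 0.066 = 0.246.
P(Outcome=hold) = 0.066 + 0.030 + 0.078 + 0.064 = 0.238.
Product: 0.246 × 0.238 = 0.0585.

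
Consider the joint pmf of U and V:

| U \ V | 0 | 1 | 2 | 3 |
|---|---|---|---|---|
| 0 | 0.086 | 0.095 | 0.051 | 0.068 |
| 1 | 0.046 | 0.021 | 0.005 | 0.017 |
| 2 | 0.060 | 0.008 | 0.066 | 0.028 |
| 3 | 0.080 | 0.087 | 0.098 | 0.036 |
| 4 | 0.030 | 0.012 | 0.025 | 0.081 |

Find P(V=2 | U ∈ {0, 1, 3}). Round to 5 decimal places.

0.22319

P(U=0) = 0.086 + 0.095 + 0.051 + 0.068 = 0.300.
P(U=1) = 0.046 + 0.021 + 0.005 + 0.017 = 0.089.
P(U=3) = 0.080 + 0.087 + 0.098 + 0.036 = 0.301.
P(U ∈ {0, 1, 3}) = 0.300 + 0.089 + 0.301 = 0.690; P(V=2, U ∈ {0, 1, 3}) = 0.051 + 0.005 + 0.098 = 0.154.
P(V=2 | U ∈ {0, 1, 3}) = 0.154/0.690 = 0.22319.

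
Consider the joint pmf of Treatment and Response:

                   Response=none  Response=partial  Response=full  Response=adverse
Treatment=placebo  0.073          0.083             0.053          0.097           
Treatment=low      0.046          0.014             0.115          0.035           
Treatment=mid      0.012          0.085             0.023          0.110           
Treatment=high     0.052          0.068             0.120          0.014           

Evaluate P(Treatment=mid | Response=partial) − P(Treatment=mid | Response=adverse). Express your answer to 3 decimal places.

P(Response=partial) = 0.083 + 0.014 + 0.085 + 0.068 = 0.250; P(Treatment=mid | Response=partial) = 0.085/0.250 = 0.3400.
P(Response=adverse) = 0.097 + 0.035 + 0.110 + 0.014 = 0.256; P(Treatment=mid | Response=adverse) = 0.110/0.256 = 0.4297.
Difference = -0.090.

-0.090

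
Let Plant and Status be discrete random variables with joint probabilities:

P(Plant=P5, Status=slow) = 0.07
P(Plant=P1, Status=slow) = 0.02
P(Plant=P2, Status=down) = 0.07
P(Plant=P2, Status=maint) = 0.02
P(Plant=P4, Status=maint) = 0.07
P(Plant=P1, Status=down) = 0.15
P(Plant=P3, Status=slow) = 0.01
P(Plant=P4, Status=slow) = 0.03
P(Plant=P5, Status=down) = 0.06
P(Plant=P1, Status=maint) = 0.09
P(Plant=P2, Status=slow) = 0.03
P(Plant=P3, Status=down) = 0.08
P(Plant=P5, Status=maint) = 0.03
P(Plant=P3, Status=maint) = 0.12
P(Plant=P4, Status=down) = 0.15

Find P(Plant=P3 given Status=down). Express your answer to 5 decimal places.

P(Status=down) = 0.15 + 0.07 + 0.08 + 0.15 + 0.06 = 0.51.
P(Plant=P3 | Status=down) = 0.08/0.51 = 0.15686.

0.15686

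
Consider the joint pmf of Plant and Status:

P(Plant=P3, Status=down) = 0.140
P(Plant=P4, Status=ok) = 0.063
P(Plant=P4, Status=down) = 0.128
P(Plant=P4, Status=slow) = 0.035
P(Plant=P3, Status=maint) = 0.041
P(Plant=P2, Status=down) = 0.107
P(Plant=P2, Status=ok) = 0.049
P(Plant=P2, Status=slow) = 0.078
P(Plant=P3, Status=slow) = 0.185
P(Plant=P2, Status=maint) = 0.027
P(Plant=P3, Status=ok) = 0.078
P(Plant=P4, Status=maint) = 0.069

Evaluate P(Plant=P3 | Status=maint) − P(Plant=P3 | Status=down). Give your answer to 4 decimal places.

-0.0741

P(Status=maint) = 0.027 + 0.041 + 0.069 = 0.137; P(Plant=P3 | Status=maint) = 0.041/0.137 = 0.29927.
P(Status=down) = 0.107 + 0.140 + 0.128 = 0.375; P(Plant=P3 | Status=down) = 0.140/0.375 = 0.37333.
Difference = -0.0741.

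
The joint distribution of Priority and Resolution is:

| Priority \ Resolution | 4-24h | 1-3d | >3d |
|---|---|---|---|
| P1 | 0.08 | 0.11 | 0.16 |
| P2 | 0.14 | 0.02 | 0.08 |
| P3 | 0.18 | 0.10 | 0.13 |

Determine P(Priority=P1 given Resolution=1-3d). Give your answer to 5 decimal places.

P(Resolution=1-3d) = 0.11 + 0.02 + 0.10 = 0.23.
P(Priority=P1 | Resolution=1-3d) = 0.11/0.23 = 0.47826.

0.47826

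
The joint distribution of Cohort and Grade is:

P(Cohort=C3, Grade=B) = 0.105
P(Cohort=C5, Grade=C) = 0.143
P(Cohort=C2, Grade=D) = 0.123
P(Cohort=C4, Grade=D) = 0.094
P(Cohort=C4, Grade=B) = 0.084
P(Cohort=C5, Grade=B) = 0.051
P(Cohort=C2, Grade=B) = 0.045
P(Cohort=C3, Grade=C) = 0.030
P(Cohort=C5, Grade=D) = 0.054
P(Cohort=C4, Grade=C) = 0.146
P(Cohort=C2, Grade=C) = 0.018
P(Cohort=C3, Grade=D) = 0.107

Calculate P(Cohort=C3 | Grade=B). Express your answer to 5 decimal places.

P(Grade=B) = 0.045 + 0.105 + 0.084 + 0.051 = 0.285.
P(Cohort=C3 | Grade=B) = 0.105/0.285 = 0.36842.

0.36842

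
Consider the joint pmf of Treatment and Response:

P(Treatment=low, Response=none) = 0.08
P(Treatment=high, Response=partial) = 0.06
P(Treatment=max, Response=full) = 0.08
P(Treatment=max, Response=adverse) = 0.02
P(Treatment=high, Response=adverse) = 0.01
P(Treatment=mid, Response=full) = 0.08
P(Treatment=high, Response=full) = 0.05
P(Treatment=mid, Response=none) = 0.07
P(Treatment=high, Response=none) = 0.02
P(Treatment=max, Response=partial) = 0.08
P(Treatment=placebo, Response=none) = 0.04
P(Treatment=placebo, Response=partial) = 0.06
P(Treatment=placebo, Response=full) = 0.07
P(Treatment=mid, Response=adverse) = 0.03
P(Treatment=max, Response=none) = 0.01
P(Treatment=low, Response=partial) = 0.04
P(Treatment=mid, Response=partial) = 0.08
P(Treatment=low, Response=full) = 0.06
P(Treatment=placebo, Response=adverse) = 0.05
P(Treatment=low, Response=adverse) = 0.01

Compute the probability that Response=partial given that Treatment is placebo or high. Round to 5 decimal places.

0.33333

P(Treatment=placebo) = 0.04 + 0.06 + 0.07 + 0.05 = 0.22.
P(Treatment=high) = 0.02 + 0.06 + 0.05 + 0.01 = 0.14.
P(Treatment ∈ {placebo, high}) = 0.22 + 0.14 = 0.36; P(Response=partial, Treatment ∈ {placebo, high}) = 0.06 + 0.06 = 0.12.
P(Response=partial | Treatment ∈ {placebo, high}) = 0.12/0.36 = 0.33333.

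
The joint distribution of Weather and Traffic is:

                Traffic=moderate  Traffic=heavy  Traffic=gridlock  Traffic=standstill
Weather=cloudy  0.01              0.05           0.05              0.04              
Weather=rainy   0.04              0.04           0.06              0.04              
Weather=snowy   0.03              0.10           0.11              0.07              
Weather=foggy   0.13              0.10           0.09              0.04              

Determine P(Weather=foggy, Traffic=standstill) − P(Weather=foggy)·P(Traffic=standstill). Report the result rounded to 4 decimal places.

P(Weather=foggy) = 0.13 + 0.10 + 0.09 + 0.04 = 0.36.
P(Traffic=standstill) = 0.04 + 0.04 + 0.07 + 0.04 = 0.19.
P(Weather=foggy, Traffic=standstill) − P(Weather=foggy)P(Traffic=standstill) = 0.04 − 0.36×0.19 = -0.0284.

-0.0284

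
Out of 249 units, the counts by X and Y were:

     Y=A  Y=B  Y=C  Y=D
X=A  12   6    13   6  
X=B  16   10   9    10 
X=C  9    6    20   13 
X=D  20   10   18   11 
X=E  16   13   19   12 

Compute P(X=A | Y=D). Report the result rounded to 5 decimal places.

0.11538

Total with Y=D: 6 + 10 + 13 + 11 + 12 = 52.
P(X=A | Y=D) = 6/52 = 0.11538.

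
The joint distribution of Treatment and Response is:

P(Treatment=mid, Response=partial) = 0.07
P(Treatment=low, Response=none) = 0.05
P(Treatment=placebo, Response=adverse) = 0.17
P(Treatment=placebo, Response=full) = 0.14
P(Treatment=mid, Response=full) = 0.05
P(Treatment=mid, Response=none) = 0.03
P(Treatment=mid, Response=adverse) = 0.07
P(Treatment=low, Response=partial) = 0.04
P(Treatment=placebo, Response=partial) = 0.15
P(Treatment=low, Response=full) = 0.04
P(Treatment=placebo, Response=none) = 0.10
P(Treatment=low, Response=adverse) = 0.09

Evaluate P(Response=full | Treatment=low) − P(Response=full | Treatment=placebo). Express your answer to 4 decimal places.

-0.0682

P(Treatment=low) = 0.05 + 0.04 + 0.04 + 0.09 = 0.22; P(Response=full | Treatment=low) = 0.04/0.22 = 0.18182.
P(Treatment=placebo) = 0.10 + 0.15 + 0.14 + 0.17 = 0.56; P(Response=full | Treatment=placebo) = 0.14/0.56 = 0.25000.
Difference = -0.0682.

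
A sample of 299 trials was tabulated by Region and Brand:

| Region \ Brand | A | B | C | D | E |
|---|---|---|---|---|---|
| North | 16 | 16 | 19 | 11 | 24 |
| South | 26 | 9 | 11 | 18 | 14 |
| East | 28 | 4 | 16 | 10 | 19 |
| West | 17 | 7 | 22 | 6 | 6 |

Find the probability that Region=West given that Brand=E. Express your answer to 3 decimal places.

Total with Brand=E: 24 + 14 + 19 + 6 = 63.
P(Region=West | Brand=E) = 6/63 = 0.095.

0.095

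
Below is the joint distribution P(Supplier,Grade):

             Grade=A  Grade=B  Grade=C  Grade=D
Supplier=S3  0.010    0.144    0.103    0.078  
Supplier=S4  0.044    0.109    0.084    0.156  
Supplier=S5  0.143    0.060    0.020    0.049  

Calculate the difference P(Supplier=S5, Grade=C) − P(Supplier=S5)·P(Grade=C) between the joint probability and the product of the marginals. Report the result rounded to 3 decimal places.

P(Supplier=S5) = 0.143 + 0.060 + 0.020 + 0.049 = 0.272.
P(Grade=C) = 0.103 + 0.084 + 0.020 = 0.207.
P(Supplier=S5, Grade=C) − P(Supplier=S5)P(Grade=C) = 0.020 − 0.272×0.207 = -0.036.

-0.036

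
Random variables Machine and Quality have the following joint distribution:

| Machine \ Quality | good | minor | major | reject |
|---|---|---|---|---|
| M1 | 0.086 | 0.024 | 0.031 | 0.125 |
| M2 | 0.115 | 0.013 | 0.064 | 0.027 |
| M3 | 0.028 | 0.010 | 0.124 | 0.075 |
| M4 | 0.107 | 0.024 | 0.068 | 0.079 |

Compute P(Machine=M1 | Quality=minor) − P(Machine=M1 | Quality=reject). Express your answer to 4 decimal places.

-0.0705

P(Quality=minor) = 0.024 + 0.013 + 0.010 + 0.024 = 0.071; P(Machine=M1 | Quality=minor) = 0.024/0.071 = 0.33803.
P(Quality=reject) = 0.125 + 0.027 + 0.075 + 0.079 = 0.306; P(Machine=M1 | Quality=reject) = 0.125/0.306 = 0.40850.
Difference = -0.0705.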